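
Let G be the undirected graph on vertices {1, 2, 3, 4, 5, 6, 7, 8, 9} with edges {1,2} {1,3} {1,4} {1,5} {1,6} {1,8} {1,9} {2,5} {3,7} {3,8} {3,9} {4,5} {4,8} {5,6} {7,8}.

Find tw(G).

2

A width-2 tree decomposition is:
Bags: B1 = {1, 5, 6}  B2 = {1, 4, 5}  B3 = {1, 2, 5}  B4 = {1, 4, 8}  B5 = {1, 3, 8}  B6 = {1, 3, 9}  B7 = {3, 7, 8}
Tree: B1–B2, B1–B3, B2–B4, B4–B5, B5–B6, B5–B7
Each bag holds 3 vertices, so the decomposition has width 2, which upper-bounds the treewidth. For the lower bound, the 3 vertices {1, 3, 8} are pairwise adjacent, and any tree decomposition puts a clique entirely inside one bag — forcing width ≥ 2. Combining the bounds, tw(G) = 2.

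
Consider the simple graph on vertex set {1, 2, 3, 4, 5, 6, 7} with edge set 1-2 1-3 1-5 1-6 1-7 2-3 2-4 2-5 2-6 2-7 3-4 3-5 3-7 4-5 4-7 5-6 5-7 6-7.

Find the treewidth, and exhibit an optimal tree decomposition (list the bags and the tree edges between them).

Every bag has size at most 5, so the width is 5 − 1 = 4 and tw(G) ≤ 4. Conversely, {1, 2, 3, 5, 7} is a clique of size 5, and the vertices of any clique must share a bag in every tree decomposition; so some bag has ≥ 5 vertices and tw(G) ≥ 4. Therefore the treewidth is 4.

Treewidth 4.
One such decomposition:
Bags: B1 = {1, 2, 5, 6, 7}  B2 = {1, 2, 3, 5, 7}  B3 = {2, 3, 4, 5, 7}
Tree: B1–B2, B2–B3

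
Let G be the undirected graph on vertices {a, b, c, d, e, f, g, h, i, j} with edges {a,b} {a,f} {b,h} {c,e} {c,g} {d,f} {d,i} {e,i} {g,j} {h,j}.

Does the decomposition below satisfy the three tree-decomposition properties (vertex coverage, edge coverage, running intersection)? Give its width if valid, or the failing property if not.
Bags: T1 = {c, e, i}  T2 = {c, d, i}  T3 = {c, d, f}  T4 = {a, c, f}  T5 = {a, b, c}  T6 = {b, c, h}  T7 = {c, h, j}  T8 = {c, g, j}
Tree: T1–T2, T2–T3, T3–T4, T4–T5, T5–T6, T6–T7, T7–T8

Vertex coverage: the bags together contain {a, b, c, d, e, f, g, h, i, j}, the full vertex set. Edge coverage: each edge of G has both endpoints in at least one bag. Running intersection: for every vertex, the bags containing it form a connected subtree. All three properties hold, so this is a valid tree decomposition of width max|bag| − 1 = 2, and hence tw(G) ≤ 2.

Yes; width 2.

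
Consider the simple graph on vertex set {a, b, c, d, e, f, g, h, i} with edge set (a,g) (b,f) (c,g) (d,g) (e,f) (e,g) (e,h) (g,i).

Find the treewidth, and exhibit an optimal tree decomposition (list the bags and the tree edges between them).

Every bag has size at most 2, so the width is 2 − 1 = 1 and tw(G) ≤ 1. G has an edge, so its treewidth is at least 1. Combining the bounds, tw(G) = 1.

Treewidth 1.
One such decomposition:
Bags: B1 = {e, g}  B2 = {c, g}  B3 = {e, h}  B4 = {e, f}  B5 = {g, i}  B6 = {d, g}  B7 = {a, g}  B8 = {b, f}
Tree: B1–B2, B1–B3, B1–B4, B1–B5, B1–B6, B1–B7, B4–B8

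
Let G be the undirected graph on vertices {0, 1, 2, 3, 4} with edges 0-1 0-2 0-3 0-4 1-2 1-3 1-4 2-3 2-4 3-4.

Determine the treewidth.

A width-4 tree decomposition is:
Bags: B1 = {0, 1, 2, 3, 4}
Tree: (single bag)
With just one bag of size 5, the width is 5 − 1 = 4, so tw(G) ≤ 4. For the lower bound, the 5 vertices {0, 1, 2, 3, 4} are pairwise adjacent, and any tree decomposition puts a clique entirely inside one bag — forcing width ≥ 4. Therefore the treewidth is 4.

4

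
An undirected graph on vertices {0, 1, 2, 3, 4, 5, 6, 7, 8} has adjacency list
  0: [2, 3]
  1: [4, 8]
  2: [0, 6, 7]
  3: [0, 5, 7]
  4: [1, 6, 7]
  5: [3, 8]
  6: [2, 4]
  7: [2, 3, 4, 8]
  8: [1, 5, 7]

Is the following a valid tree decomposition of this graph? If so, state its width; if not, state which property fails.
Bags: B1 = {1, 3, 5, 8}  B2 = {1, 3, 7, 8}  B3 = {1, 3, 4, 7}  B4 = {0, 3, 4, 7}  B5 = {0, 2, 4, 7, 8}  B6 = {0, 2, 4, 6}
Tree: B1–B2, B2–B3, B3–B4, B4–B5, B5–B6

A tree decomposition must satisfy three properties: every vertex lies in some bag; for every edge, both endpoints lie together in some bag; and for every vertex, the bags containing it form a connected subtree. Here bags containing vertex 8 are not connected in the tree, so the decomposition is invalid.

No — bags containing vertex 8 are not connected in the tree.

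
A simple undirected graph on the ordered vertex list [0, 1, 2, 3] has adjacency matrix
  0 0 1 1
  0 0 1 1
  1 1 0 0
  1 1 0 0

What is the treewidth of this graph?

A width-2 tree decomposition is:
Bags: B1 = {0, 1, 2}  B2 = {0, 1, 3}
Tree: B1–B2
Each bag holds 3 vertices, so the decomposition has width 2, which upper-bounds the treewidth. For the lower bound, G contains the cycle 1–2–0–3–1, so G is not a forest; only forests have treewidth ≤ 1, hence tw(G) ≥ 2. Combining the bounds, tw(G) = 2.

2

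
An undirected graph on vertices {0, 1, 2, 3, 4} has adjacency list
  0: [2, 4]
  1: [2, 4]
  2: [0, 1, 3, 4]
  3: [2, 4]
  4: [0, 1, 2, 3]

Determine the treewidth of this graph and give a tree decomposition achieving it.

Treewidth 2.
One optimal decomposition is:
Bags: B1 = {2, 3, 4}  B2 = {0, 2, 4}  B3 = {1, 2, 4}
Tree: B1–B2, B2–B3

The largest bag has 3 vertices, giving width 2; this decomposition certifies tw(G) ≤ 2. For the lower bound, the 3 vertices {0, 2, 4} are pairwise adjacent, and any tree decomposition puts a clique entirely inside one bag — forcing width ≥ 2. Therefore the treewidth is 2.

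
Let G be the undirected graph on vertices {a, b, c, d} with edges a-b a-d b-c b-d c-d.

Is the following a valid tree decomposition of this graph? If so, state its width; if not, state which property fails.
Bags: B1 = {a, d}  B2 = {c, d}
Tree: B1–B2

No — vertex b appears in no bag.

A tree decomposition must satisfy three properties: every vertex lies in some bag; for every edge, both endpoints lie together in some bag; and for every vertex, the bags containing it form a connected subtree. Here vertex b appears in no bag, so the decomposition is invalid.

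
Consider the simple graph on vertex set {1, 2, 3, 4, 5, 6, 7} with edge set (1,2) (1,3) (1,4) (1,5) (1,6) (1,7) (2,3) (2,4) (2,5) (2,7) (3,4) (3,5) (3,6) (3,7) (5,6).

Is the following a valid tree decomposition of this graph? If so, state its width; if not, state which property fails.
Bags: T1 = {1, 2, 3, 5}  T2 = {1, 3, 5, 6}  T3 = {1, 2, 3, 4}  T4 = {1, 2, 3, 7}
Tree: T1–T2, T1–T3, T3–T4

Every vertex of G appears in some bag (union = {1, 2, 3, 4, 5, 6, 7}); every edge is covered by a bag; and for each vertex v the set of bags containing v is connected in the bag tree. The decomposition is therefore valid. The largest bag has 4 vertices, so the width is 3.

Yes; width 3.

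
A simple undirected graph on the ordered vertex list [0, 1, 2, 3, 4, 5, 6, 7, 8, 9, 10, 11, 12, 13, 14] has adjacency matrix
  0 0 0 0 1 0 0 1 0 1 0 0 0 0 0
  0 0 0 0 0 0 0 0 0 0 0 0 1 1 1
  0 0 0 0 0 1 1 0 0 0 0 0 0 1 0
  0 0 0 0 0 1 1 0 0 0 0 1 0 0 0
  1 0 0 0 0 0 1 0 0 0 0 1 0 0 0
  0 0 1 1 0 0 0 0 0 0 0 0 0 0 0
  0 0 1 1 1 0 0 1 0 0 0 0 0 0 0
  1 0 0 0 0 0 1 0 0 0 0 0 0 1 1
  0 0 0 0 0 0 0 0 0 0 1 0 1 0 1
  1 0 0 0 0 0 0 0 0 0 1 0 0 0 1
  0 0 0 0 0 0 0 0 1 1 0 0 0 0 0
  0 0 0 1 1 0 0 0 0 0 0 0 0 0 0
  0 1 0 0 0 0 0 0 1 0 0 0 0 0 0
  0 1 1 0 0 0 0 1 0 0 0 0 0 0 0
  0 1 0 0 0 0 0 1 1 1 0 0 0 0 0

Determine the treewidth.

3

A width-3 tree decomposition is:
Bags: B1 = {1, 8, 10, 12}  B2 = {1, 8, 10, 14}  B3 = {1, 9, 10, 14}  B4 = {1, 9, 13, 14}  B5 = {7, 9, 13, 14}  B6 = {0, 7, 9, 13}  B7 = {0, 2, 7, 13}  B8 = {0, 2, 6, 7}  B9 = {0, 2, 4, 6}  B10 = {2, 4, 5, 6}  B11 = {3, 4, 5, 6}  B12 = {3, 4, 5, 11}
Tree: B1–B2, B2–B3, B3–B4, B4–B5, B5–B6, B6–B7, B7–B8, B8–B9, B9–B10, B10–B11, B11–B12
Every bag has size at most 4, so the width is 4 − 1 = 3 and tw(G) ≤ 3. For the lower bound: the 4 vertex sets {8,10,12}, {1}, {14}, {0,7,9,13} are disjoint, each induces a connected subgraph, and every pair is joined by at least one edge of G. Contracting each set to a single vertex therefore yields K_{4} as a minor, and since treewidth is minor-monotone, tw(G) ≥ tw(K_{4}) = 3. Hence tw(G) = 3 exactly.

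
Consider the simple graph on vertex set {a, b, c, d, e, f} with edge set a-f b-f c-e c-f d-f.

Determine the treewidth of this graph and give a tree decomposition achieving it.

Treewidth 1.
One such decomposition:
Bags: B1 = {c, f}  B2 = {a, f}  B3 = {b, f}  B4 = {c, e}  B5 = {d, f}
Tree: B1–B2, B2–B3, B1–B4, B3–B5

The largest bag has 2 vertices, giving width 1; this decomposition certifies tw(G) ≤ 1. Since G has at least one edge (e.g. f–c), it is not an edgeless graph, so tw(G) ≥ 1. The upper and lower bounds meet at 1, so that is the treewidth.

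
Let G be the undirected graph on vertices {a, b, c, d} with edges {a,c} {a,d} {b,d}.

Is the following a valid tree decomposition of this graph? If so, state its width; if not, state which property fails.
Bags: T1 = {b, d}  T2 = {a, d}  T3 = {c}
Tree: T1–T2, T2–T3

A tree decomposition must satisfy three properties: every vertex lies in some bag; for every edge, both endpoints lie together in some bag; and for every vertex, the bags containing it form a connected subtree. Here edge (a,c) lies in no bag, so the decomposition is invalid.

No — edge (a,c) lies in no bag.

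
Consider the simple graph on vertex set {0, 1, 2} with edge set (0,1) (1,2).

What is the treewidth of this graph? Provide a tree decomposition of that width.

Treewidth 1.
One optimal decomposition is:
Bags: B1 = {1, 2}  B2 = {0, 1}
Tree: B1–B2

Each bag holds 2 vertices, so the decomposition has width 1, which upper-bounds the treewidth. Any graph with an edge has treewidth ≥ 1, and G has the edge 2–1. Hence tw(G) = 1 exactly.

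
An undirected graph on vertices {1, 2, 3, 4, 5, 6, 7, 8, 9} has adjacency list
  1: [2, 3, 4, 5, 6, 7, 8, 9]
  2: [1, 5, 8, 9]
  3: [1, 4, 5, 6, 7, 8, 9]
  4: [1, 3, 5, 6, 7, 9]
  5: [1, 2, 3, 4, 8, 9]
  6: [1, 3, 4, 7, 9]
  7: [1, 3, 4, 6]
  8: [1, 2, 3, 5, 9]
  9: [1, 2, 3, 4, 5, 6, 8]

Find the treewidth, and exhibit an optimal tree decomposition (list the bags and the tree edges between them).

Treewidth 4.
One such decomposition:
Bags: B1 = {1, 3, 4, 5, 9}  B2 = {1, 3, 5, 8, 9}  B3 = {1, 3, 4, 6, 9}  B4 = {1, 2, 5, 8, 9}  B5 = {1, 3, 4, 6, 7}
Tree: B1–B2, B1–B3, B2–B4, B3–B5

The largest bag has 5 vertices, giving width 4; this decomposition certifies tw(G) ≤ 4. For the lower bound, the 5 vertices {1, 2, 5, 8, 9} are pairwise adjacent, and any tree decomposition puts a clique entirely inside one bag — forcing width ≥ 4. The upper and lower bounds meet at 4, so that is the treewidth.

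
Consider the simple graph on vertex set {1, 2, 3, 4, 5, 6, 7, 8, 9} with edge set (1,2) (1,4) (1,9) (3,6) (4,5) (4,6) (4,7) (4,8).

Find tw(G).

1

A width-1 tree decomposition is:
Bags: B1 = {4, 6}  B2 = {1, 4}  B3 = {1, 9}  B4 = {1, 2}  B5 = {4, 7}  B6 = {4, 8}  B7 = {3, 6}  B8 = {4, 5}
Tree: B1–B2, B2–B3, B3–B4, B1–B5, B5–B6, B1–B7, B1–B8
Every bag has size at most 2, so the width is 2 − 1 = 1 and tw(G) ≤ 1. G has an edge, so its treewidth is at least 1. Therefore the treewidth is 1.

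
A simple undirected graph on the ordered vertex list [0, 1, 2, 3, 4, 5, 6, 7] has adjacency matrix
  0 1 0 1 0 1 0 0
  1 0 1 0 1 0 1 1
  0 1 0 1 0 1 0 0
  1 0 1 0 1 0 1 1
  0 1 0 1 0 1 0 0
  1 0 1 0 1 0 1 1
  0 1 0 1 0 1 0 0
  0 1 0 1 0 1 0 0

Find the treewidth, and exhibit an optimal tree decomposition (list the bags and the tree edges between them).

Treewidth 3.
One optimal decomposition is:
Bags: B1 = {1, 3, 5, 7}  B2 = {0, 1, 3, 5}  B3 = {1, 3, 4, 5}  B4 = {1, 3, 5, 6}  B5 = {1, 2, 3, 5}
Tree: B1–B2, B2–B3, B3–B4, B4–B5

The largest bag has 4 vertices, giving width 3; this decomposition certifies tw(G) ≤ 3. For the lower bound: the 4 vertex sets {3,7}, {0,1}, {5}, {4} are disjoint, each induces a connected subgraph, and every pair is joined by at least one edge of G. Contracting each set to a single vertex therefore yields K_{4} as a minor, and since treewidth is minor-monotone, tw(G) ≥ tw(K_{4}) = 3. The upper and lower bounds meet at 3, so that is the treewidth.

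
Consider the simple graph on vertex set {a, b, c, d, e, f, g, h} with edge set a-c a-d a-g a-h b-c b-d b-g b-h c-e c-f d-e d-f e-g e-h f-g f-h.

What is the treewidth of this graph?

A width-4 tree decomposition is:
Bags: B1 = {b, c, d, g, h}  B2 = {c, d, e, g, h}  B3 = {a, c, d, g, h}  B4 = {c, d, f, g, h}
Tree: B1–B2, B2–B3, B3–B4
Every bag has size at most 5, so the width is 5 − 1 = 4 and tw(G) ≤ 4. For the lower bound: the 5 vertex sets {b,c}, {e,g}, {a,h}, {d}, {f} are disjoint, each induces a connected subgraph, and every pair is joined by at least one edge of G. Contracting each set to a single vertex therefore yields K_{5} as a minor, and since treewidth is minor-monotone, tw(G) ≥ tw(K_{5}) = 4. Combining the bounds, tw(G) = 4.

4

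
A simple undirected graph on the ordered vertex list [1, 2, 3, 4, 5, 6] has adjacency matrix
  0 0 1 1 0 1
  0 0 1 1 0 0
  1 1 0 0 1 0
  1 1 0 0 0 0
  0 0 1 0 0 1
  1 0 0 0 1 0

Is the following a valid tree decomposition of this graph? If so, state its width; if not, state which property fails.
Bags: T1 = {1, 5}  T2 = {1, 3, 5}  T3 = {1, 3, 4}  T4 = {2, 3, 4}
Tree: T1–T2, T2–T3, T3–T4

A tree decomposition must satisfy three properties: every vertex lies in some bag; for every edge, both endpoints lie together in some bag; and for every vertex, the bags containing it form a connected subtree. Here vertex 6 appears in no bag, so the decomposition is invalid.

No — vertex 6 appears in no bag.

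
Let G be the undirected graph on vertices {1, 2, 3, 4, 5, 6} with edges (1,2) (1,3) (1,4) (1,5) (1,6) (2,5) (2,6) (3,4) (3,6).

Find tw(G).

2

A width-2 tree decomposition is:
Bags: B1 = {1, 3, 6}  B2 = {1, 3, 4}  B3 = {1, 2, 6}  B4 = {1, 2, 5}
Tree: B1–B2, B1–B3, B3–B4
The largest bag has 3 vertices, giving width 2; this decomposition certifies tw(G) ≤ 2. On the other hand G contains the 3-clique {1, 2, 5}. A clique must lie in a single bag of any decomposition, so no decomposition can have width below 2. The upper and lower bounds meet at 2, so that is the treewidth.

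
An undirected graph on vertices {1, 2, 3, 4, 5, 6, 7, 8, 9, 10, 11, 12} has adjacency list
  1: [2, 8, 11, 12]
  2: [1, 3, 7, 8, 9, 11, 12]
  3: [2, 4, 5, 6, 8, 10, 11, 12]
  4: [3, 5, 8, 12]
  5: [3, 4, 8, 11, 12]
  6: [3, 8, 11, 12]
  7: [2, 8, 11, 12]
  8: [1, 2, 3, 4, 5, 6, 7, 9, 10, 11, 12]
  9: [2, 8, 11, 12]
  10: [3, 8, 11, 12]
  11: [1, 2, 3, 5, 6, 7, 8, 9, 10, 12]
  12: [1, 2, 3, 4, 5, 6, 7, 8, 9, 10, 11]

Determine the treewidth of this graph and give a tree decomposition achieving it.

Treewidth 4.
Bags: B1 = {2, 3, 8, 11, 12}  B2 = {3, 8, 10, 11, 12}  B3 = {3, 5, 8, 11, 12}  B4 = {1, 2, 8, 11, 12}  B5 = {2, 8, 9, 11, 12}  B6 = {2, 7, 8, 11, 12}  B7 = {3, 4, 5, 8, 12}  B8 = {3, 6, 8, 11, 12}
Tree: B1–B2, B1–B3, B1–B4, B4–B5, B1–B6, B3–B7, B3–B8

Every bag has size at most 5, so the width is 5 − 1 = 4 and tw(G) ≤ 4. For the lower bound, the 5 vertices {1, 2, 8, 11, 12} are pairwise adjacent, and any tree decomposition puts a clique entirely inside one bag — forcing width ≥ 4. Combining the bounds, tw(G) = 4.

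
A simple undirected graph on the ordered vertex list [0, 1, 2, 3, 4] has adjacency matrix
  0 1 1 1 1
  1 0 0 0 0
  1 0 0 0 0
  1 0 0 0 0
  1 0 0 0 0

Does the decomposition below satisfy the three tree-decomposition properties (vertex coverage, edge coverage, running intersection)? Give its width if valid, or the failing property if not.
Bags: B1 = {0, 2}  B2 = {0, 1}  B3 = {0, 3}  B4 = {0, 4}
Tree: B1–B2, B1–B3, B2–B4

Yes; width 1.

Every vertex of G appears in some bag (union = {0, 1, 2, 3, 4}); every edge is covered by a bag; and for each vertex v the set of bags containing v is connected in the bag tree. The decomposition is therefore valid. The largest bag has 2 vertices, so the width is 1.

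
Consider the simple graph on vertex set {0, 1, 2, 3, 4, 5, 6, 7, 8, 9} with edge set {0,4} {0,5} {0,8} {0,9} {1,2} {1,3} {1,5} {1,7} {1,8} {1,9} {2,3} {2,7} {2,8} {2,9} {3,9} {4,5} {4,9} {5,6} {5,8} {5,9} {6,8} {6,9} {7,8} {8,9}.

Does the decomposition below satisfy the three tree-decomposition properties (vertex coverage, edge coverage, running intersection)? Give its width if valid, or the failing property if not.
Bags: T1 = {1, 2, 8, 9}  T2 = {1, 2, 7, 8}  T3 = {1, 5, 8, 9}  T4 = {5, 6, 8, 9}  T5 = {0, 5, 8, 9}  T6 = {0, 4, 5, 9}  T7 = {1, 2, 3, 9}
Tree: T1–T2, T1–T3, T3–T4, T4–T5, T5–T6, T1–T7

Vertex coverage: the bags together contain {0, 1, 2, 3, 4, 5, 6, 7, 8, 9}, the full vertex set. Edge coverage: each edge of G has both endpoints in at least one bag. Running intersection: for every vertex, the bags containing it form a connected subtree. All three properties hold, so this is a valid tree decomposition of width max|bag| − 1 = 3, and hence tw(G) ≤ 3.

Yes; width 3.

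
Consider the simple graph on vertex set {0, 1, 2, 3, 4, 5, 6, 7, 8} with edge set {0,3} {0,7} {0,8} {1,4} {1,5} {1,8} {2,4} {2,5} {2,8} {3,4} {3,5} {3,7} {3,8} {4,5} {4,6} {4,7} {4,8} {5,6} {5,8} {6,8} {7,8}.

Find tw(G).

3

A width-3 tree decomposition is:
Bags: B1 = {2, 4, 5, 8}  B2 = {4, 5, 6, 8}  B3 = {1, 4, 5, 8}  B4 = {3, 4, 5, 8}  B5 = {3, 4, 7, 8}  B6 = {0, 3, 7, 8}
Tree: B1–B2, B2–B3, B1–B4, B4–B5, B5–B6
Each bag holds 4 vertices, so the decomposition has width 3, which upper-bounds the treewidth. On the other hand G contains the 4-clique {0, 3, 7, 8}. A clique must lie in a single bag of any decomposition, so no decomposition can have width below 3. Therefore the treewidth is 3.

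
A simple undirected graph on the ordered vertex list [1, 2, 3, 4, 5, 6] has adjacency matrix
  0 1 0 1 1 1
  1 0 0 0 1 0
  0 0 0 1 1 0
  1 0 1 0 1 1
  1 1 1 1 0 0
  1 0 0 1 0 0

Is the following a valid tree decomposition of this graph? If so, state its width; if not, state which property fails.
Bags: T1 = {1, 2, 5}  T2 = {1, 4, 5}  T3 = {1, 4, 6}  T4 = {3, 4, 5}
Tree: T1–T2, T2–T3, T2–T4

Yes; width 2.

Every vertex of G appears in some bag (union = {1, 2, 3, 4, 5, 6}); every edge is covered by a bag; and for each vertex v the set of bags containing v is connected in the bag tree. The decomposition is therefore valid. The largest bag has 3 vertices, so the width is 2.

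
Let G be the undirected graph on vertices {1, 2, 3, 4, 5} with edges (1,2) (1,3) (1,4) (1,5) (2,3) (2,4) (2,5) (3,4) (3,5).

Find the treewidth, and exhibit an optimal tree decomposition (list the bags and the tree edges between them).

Each bag holds 4 vertices, so the decomposition has width 3, which upper-bounds the treewidth. On the other hand G contains the 4-clique {1, 2, 3, 4}. A clique must lie in a single bag of any decomposition, so no decomposition can have width below 3. The upper and lower bounds meet at 3, so that is the treewidth.

Treewidth 3.
Bags: B1 = {1, 2, 3, 4}  B2 = {1, 2, 3, 5}
Tree: B1–B2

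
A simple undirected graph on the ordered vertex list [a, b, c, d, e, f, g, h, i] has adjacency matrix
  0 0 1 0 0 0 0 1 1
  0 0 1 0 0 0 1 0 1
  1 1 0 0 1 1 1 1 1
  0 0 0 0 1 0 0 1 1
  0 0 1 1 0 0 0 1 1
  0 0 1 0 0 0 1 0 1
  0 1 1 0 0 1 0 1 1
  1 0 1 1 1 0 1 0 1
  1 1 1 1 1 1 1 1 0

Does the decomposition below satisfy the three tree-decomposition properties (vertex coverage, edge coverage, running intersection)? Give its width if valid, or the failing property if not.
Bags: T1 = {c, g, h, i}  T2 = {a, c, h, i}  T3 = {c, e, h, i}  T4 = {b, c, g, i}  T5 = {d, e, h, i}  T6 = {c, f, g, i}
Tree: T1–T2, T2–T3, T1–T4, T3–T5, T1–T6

Every vertex of G appears in some bag (union = {a, b, c, d, e, f, g, h, i}); every edge is covered by a bag; and for each vertex v the set of bags containing v is connected in the bag tree. The decomposition is therefore valid. The largest bag has 4 vertices, so the width is 3.

Yes; width 3.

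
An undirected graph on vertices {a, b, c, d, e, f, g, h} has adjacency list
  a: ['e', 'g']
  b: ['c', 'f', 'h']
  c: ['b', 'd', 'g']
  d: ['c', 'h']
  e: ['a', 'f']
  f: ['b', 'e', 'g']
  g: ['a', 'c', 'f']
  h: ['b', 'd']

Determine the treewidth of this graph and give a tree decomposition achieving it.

Treewidth 2.
Bags: B1 = {b, d, h}  B2 = {b, c, d}  B3 = {b, c, f}  B4 = {c, f, g}  B5 = {e, f, g}  B6 = {a, e, g}
Tree: B1–B2, B2–B3, B3–B4, B4–B5, B5–B6

Each bag holds 3 vertices, so the decomposition has width 2, which upper-bounds the treewidth. Since h–d–c–b–h is a cycle in G, G is not acyclic. Forests are exactly the graphs of treewidth ≤ 1, so tw(G) ≥ 2. Therefore the treewidth is 2.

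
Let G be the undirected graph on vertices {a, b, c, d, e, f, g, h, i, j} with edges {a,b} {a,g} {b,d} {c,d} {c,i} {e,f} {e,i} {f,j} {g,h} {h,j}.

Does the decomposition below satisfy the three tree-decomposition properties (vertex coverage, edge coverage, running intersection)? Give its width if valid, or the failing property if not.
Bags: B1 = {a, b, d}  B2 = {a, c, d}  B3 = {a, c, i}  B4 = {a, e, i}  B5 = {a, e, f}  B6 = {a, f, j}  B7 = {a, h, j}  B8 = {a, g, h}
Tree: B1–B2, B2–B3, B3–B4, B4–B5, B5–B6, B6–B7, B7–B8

Vertex coverage: the bags together contain {a, b, c, d, e, f, g, h, i, j}, the full vertex set. Edge coverage: each edge of G has both endpoints in at least one bag. Running intersection: for every vertex, the bags containing it form a connected subtree. All three properties hold, so this is a valid tree decomposition of width max|bag| − 1 = 2, and hence tw(G) ≤ 2.

Yes; width 2.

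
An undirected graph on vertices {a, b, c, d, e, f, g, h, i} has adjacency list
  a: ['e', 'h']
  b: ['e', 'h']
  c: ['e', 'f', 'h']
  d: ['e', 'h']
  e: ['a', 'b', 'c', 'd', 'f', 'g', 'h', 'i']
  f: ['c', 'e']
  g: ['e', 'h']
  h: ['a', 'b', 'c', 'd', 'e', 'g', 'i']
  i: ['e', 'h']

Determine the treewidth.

A width-2 tree decomposition is:
Bags: B1 = {c, e, h}  B2 = {d, e, h}  B3 = {e, h, i}  B4 = {e, g, h}  B5 = {a, e, h}  B6 = {c, e, f}  B7 = {b, e, h}
Tree: B1–B2, B2–B3, B3–B4, B4–B5, B1–B6, B2–B7
Each bag holds 3 vertices, so the decomposition has width 2, which upper-bounds the treewidth. Conversely, {d, e, h} is a clique of size 3, and the vertices of any clique must share a bag in every tree decomposition; so some bag has ≥ 3 vertices and tw(G) ≥ 2. Combining the bounds, tw(G) = 2.

2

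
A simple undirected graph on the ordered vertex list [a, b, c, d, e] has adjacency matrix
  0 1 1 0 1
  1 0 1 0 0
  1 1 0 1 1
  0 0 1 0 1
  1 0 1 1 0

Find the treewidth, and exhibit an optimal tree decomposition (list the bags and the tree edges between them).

The largest bag has 3 vertices, giving width 2; this decomposition certifies tw(G) ≤ 2. Conversely, {c, d, e} is a clique of size 3, and the vertices of any clique must share a bag in every tree decomposition; so some bag has ≥ 3 vertices and tw(G) ≥ 2. Therefore the treewidth is 2.

Treewidth 2.
One optimal decomposition is:
Bags: B1 = {a, b, c}  B2 = {a, c, e}  B3 = {c, d, e}
Tree: B1–B2, B2–B3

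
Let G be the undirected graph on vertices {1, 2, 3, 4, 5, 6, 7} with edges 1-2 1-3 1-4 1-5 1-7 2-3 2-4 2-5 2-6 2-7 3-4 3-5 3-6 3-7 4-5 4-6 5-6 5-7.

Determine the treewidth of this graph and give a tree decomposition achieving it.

The largest bag has 5 vertices, giving width 4; this decomposition certifies tw(G) ≤ 4. For the lower bound, the 5 vertices {1, 2, 3, 4, 5} are pairwise adjacent, and any tree decomposition puts a clique entirely inside one bag — forcing width ≥ 4. Combining the bounds, tw(G) = 4.

Treewidth 4.
One such decomposition:
Bags: B1 = {1, 2, 3, 4, 5}  B2 = {2, 3, 4, 5, 6}  B3 = {1, 2, 3, 5, 7}
Tree: B1–B2, B1–B3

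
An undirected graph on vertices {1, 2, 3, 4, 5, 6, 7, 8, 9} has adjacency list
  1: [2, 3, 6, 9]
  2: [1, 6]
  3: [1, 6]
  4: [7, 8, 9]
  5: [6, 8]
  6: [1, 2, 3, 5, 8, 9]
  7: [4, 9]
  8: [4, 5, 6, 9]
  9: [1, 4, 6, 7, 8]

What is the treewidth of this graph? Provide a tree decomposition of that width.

Treewidth 2.
Bags: B1 = {6, 8, 9}  B2 = {1, 6, 9}  B3 = {4, 8, 9}  B4 = {5, 6, 8}  B5 = {1, 2, 6}  B6 = {4, 7, 9}  B7 = {1, 3, 6}
Tree: B1–B2, B1–B3, B1–B4, B2–B5, B3–B6, B5–B7

Every bag has size at most 3, so the width is 3 − 1 = 2 and tw(G) ≤ 2. For the lower bound, the 3 vertices {4, 8, 9} are pairwise adjacent, and any tree decomposition puts a clique entirely inside one bag — forcing width ≥ 2. The upper and lower bounds meet at 2, so that is the treewidth.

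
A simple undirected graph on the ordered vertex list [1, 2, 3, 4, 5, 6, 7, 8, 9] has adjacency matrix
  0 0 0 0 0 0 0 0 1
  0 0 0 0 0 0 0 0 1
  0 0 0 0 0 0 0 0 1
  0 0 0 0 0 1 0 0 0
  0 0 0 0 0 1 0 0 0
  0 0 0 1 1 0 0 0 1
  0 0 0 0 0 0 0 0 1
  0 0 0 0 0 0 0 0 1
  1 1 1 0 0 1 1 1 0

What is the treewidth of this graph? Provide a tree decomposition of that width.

Every bag has size at most 2, so the width is 2 − 1 = 1 and tw(G) ≤ 1. G has an edge, so its treewidth is at least 1. Therefore the treewidth is 1.

Treewidth 1.
One optimal decomposition is:
Bags: B1 = {6, 9}  B2 = {7, 9}  B3 = {8, 9}  B4 = {5, 6}  B5 = {2, 9}  B6 = {4, 6}  B7 = {1, 9}  B8 = {3, 9}
Tree: B1–B2, B1–B3, B1–B4, B3–B5, B1–B6, B3–B7, B2–B8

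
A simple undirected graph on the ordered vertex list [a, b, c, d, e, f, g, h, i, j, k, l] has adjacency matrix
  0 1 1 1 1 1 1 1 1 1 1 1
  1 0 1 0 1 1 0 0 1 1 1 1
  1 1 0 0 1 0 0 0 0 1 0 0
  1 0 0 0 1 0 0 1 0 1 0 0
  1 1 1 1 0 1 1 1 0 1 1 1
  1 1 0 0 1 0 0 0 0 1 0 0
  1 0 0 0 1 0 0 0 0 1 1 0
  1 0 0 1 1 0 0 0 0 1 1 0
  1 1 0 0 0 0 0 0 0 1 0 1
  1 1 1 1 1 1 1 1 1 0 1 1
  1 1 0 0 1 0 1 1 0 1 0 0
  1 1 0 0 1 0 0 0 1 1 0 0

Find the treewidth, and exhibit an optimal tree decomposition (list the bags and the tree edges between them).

Treewidth 4.
One such decomposition:
Bags: B1 = {a, b, e, j, l}  B2 = {a, b, c, e, j}  B3 = {a, b, e, f, j}  B4 = {a, b, e, j, k}  B5 = {a, e, h, j, k}  B6 = {a, b, i, j, l}  B7 = {a, e, g, j, k}  B8 = {a, d, e, h, j}
Tree: B1–B2, B1–B3, B2–B4, B4–B5, B1–B6, B4–B7, B5–B8

The largest bag has 5 vertices, giving width 4; this decomposition certifies tw(G) ≤ 4. Conversely, {a, d, e, h, j} is a clique of size 5, and the vertices of any clique must share a bag in every tree decomposition; so some bag has ≥ 5 vertices and tw(G) ≥ 4. Therefore the treewidth is 4.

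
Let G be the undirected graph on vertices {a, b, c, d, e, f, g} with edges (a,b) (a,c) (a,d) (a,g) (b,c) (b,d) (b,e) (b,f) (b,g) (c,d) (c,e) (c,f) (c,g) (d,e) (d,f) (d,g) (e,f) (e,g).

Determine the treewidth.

A width-4 tree decomposition is:
Bags: B1 = {a, b, c, d, g}  B2 = {b, c, d, e, g}  B3 = {b, c, d, e, f}
Tree: B1–B2, B2–B3
The largest bag has 5 vertices, giving width 4; this decomposition certifies tw(G) ≤ 4. Conversely, {b, c, d, e, g} is a clique of size 5, and the vertices of any clique must share a bag in every tree decomposition; so some bag has ≥ 5 vertices and tw(G) ≥ 4. Hence tw(G) = 4 exactly.

4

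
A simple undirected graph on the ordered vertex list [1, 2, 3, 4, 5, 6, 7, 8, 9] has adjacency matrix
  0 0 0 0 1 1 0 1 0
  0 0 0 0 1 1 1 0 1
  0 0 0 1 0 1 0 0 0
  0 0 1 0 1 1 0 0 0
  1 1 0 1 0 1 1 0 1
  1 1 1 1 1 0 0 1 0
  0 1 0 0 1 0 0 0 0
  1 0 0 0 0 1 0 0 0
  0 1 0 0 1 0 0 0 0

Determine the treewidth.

2

A width-2 tree decomposition is:
Bags: B1 = {4, 5, 6}  B2 = {2, 5, 6}  B3 = {1, 5, 6}  B4 = {2, 5, 7}  B5 = {1, 6, 8}  B6 = {3, 4, 6}  B7 = {2, 5, 9}
Tree: B1–B2, B1–B3, B2–B4, B3–B5, B1–B6, B4–B7
Each bag holds 3 vertices, so the decomposition has width 2, which upper-bounds the treewidth. On the other hand G contains the 3-clique {1, 6, 8}. A clique must lie in a single bag of any decomposition, so no decomposition can have width below 2. Hence tw(G) = 2 exactly.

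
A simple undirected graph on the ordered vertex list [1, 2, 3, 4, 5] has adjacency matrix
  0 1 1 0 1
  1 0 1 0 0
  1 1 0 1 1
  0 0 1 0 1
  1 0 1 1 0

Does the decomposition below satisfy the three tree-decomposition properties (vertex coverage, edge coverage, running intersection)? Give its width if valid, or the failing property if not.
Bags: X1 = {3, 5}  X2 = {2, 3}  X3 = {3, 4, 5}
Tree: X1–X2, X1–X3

No — vertex 1 appears in no bag.

A tree decomposition must satisfy three properties: every vertex lies in some bag; for every edge, both endpoints lie together in some bag; and for every vertex, the bags containing it form a connected subtree. Here vertex 1 appears in no bag, so the decomposition is invalid.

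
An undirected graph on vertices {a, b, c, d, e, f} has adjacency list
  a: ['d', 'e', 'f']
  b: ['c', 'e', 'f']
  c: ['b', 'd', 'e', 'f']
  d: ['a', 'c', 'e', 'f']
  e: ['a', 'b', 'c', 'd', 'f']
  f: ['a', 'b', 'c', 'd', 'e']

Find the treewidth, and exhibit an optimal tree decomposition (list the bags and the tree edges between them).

Each bag holds 4 vertices, so the decomposition has width 3, which upper-bounds the treewidth. For the lower bound, the 4 vertices {c, d, e, f} are pairwise adjacent, and any tree decomposition puts a clique entirely inside one bag — forcing width ≥ 3. The upper and lower bounds meet at 3, so that is the treewidth.

Treewidth 3.
Bags: B1 = {b, c, e, f}  B2 = {c, d, e, f}  B3 = {a, d, e, f}
Tree: B1–B2, B2–B3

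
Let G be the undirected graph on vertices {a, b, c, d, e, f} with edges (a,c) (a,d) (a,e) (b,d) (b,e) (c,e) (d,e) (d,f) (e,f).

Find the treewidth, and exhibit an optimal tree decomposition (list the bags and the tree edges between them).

The largest bag has 3 vertices, giving width 2; this decomposition certifies tw(G) ≤ 2. On the other hand G contains the 3-clique {a, d, e}. A clique must lie in a single bag of any decomposition, so no decomposition can have width below 2. Hence tw(G) = 2 exactly.

Treewidth 2.
One optimal decomposition is:
Bags: B1 = {a, d, e}  B2 = {a, c, e}  B3 = {b, d, e}  B4 = {d, e, f}
Tree: B1–B2, B1–B3, B1–B4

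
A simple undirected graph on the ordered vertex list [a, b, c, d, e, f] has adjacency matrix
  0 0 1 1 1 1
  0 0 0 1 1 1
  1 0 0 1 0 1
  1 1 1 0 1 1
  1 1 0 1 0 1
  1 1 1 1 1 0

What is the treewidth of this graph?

A width-3 tree decomposition is:
Bags: B1 = {b, d, e, f}  B2 = {a, d, e, f}  B3 = {a, c, d, f}
Tree: B1–B2, B2–B3
Every bag has size at most 4, so the width is 4 − 1 = 3 and tw(G) ≤ 3. On the other hand G contains the 4-clique {a, d, e, f}. A clique must lie in a single bag of any decomposition, so no decomposition can have width below 3. Combining the bounds, tw(G) = 3.

3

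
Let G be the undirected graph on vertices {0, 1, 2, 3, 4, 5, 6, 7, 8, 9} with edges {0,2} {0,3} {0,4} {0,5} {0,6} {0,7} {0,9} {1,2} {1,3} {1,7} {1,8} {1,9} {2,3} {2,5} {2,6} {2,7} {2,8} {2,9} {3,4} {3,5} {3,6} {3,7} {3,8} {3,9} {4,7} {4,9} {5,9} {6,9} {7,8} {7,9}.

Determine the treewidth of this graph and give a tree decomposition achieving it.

The largest bag has 5 vertices, giving width 4; this decomposition certifies tw(G) ≤ 4. On the other hand G contains the 5-clique {1, 2, 3, 7, 8}. A clique must lie in a single bag of any decomposition, so no decomposition can have width below 4. Combining the bounds, tw(G) = 4.

Treewidth 4.
Bags: B1 = {0, 2, 3, 7, 9}  B2 = {0, 2, 3, 5, 9}  B3 = {1, 2, 3, 7, 9}  B4 = {1, 2, 3, 7, 8}  B5 = {0, 2, 3, 6, 9}  B6 = {0, 3, 4, 7, 9}
Tree: B1–B2, B1–B3, B3–B4, B1–B5, B1–B6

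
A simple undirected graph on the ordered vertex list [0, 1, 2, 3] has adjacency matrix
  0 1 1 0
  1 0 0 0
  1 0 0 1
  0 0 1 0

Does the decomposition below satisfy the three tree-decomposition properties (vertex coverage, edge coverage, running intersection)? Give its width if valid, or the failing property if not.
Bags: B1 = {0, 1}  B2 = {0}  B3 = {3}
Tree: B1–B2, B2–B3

No — vertex 2 appears in no bag.

A tree decomposition must satisfy three properties: every vertex lies in some bag; for every edge, both endpoints lie together in some bag; and for every vertex, the bags containing it form a connected subtree. Here vertex 2 appears in no bag, so the decomposition is invalid.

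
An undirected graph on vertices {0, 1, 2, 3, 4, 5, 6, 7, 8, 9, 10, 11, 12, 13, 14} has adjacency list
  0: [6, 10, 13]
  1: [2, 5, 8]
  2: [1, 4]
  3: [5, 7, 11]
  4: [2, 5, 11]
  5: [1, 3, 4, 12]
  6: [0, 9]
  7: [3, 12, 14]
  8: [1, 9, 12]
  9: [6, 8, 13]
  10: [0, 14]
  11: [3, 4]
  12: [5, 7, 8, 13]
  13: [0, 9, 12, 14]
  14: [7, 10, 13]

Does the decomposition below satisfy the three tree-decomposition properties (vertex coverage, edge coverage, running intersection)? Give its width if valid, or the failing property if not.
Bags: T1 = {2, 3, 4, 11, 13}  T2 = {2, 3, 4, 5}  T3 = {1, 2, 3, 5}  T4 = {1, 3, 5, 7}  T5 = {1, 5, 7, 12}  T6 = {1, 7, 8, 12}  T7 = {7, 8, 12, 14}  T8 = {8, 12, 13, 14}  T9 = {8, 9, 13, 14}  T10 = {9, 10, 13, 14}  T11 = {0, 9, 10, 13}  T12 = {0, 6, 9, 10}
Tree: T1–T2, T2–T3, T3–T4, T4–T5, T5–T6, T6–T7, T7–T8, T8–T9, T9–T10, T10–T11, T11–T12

A tree decomposition must satisfy three properties: every vertex lies in some bag; for every edge, both endpoints lie together in some bag; and for every vertex, the bags containing it form a connected subtree. Here bags containing vertex 13 are not connected in the tree, so the decomposition is invalid.

No — bags containing vertex 13 are not connected in the tree.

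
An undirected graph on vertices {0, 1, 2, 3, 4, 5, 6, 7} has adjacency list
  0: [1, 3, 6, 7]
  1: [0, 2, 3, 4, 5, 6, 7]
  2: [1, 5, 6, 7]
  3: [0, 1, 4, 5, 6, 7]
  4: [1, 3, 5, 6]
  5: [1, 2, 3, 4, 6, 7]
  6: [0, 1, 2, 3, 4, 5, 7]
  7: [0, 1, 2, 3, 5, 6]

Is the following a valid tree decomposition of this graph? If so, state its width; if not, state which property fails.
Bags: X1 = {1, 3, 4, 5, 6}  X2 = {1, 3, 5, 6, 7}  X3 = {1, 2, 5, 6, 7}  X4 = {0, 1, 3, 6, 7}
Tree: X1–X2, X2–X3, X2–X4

Yes; width 4.

Checking the three conditions: (i) the bags cover all of {0, 1, 2, 3, 4, 5, 6, 7}; (ii) for each edge, some bag contains both endpoints; (iii) the bags containing any fixed vertex form a subtree. All hold, so the decomposition is valid with width 5 − 1 = 4.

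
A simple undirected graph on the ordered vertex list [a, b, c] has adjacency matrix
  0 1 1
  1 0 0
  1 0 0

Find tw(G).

1

A width-1 tree decomposition is:
Bags: B1 = {a, c}  B2 = {a, b}
Tree: B1–B2
The largest bag has 2 vertices, giving width 1; this decomposition certifies tw(G) ≤ 1. Any graph with an edge has treewidth ≥ 1, and G has the edge c–a. Hence tw(G) = 1 exactly.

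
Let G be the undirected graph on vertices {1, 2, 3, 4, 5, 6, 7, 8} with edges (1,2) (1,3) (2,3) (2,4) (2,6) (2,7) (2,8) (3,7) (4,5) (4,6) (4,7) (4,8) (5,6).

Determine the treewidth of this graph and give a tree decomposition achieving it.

Every bag has size at most 3, so the width is 3 − 1 = 2 and tw(G) ≤ 2. For the lower bound, the 3 vertices {1, 2, 3} are pairwise adjacent, and any tree decomposition puts a clique entirely inside one bag — forcing width ≥ 2. Combining the bounds, tw(G) = 2.

Treewidth 2.
One optimal decomposition is:
Bags: B1 = {2, 4, 6}  B2 = {2, 4, 7}  B3 = {2, 4, 8}  B4 = {4, 5, 6}  B5 = {2, 3, 7}  B6 = {1, 2, 3}
Tree: B1–B2, B2–B3, B1–B4, B2–B5, B5–B6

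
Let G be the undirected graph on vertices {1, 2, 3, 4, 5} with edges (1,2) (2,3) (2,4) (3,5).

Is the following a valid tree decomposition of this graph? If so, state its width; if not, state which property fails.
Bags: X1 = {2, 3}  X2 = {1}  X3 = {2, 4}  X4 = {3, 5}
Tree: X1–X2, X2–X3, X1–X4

A tree decomposition must satisfy three properties: every vertex lies in some bag; for every edge, both endpoints lie together in some bag; and for every vertex, the bags containing it form a connected subtree. Here edge (2,1) lies in no bag, so the decomposition is invalid.

No — edge (2,1) lies in no bag.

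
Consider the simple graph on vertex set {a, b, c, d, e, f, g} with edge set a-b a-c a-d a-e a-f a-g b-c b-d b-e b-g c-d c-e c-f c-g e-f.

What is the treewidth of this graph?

A width-3 tree decomposition is:
Bags: B1 = {a, b, c, g}  B2 = {a, b, c, e}  B3 = {a, b, c, d}  B4 = {a, c, e, f}
Tree: B1–B2, B1–B3, B2–B4
Each bag holds 4 vertices, so the decomposition has width 3, which upper-bounds the treewidth. On the other hand G contains the 4-clique {a, c, e, f}. A clique must lie in a single bag of any decomposition, so no decomposition can have width below 3. Therefore the treewidth is 3.

3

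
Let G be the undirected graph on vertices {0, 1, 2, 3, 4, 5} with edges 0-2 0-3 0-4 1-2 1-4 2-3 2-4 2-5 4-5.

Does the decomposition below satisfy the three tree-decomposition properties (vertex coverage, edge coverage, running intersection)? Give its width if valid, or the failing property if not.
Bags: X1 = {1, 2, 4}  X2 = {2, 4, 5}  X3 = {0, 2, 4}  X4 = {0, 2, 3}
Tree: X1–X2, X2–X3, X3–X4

Yes; width 2.

Checking the three conditions: (i) the bags cover all of {0, 1, 2, 3, 4, 5}; (ii) for each edge, some bag contains both endpoints; (iii) the bags containing any fixed vertex form a subtree. All hold, so the decomposition is valid with width 3 − 1 = 2.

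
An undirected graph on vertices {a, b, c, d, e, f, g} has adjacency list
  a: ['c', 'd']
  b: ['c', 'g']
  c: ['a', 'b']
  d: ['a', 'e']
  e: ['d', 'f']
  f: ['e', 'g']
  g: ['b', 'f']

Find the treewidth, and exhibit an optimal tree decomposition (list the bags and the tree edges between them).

Every bag has size at most 3, so the width is 3 − 1 = 2 and tw(G) ≤ 2. The edges c–a–d–e–f–g–b–c form a cycle, so G is not a tree and its treewidth is at least 2. Therefore the treewidth is 2.

Treewidth 2.
One such decomposition:
Bags: B1 = {a, c, d}  B2 = {c, d, e}  B3 = {c, e, f}  B4 = {c, f, g}  B5 = {b, c, g}
Tree: B1–B2, B2–B3, B3–B4, B4–B5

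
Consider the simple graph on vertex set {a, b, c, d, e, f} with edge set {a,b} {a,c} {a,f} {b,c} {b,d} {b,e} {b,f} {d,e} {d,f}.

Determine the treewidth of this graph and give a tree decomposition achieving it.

Treewidth 2.
Bags: B1 = {a, b, f}  B2 = {b, d, f}  B3 = {a, b, c}  B4 = {b, d, e}
Tree: B1–B2, B1–B3, B2–B4

The largest bag has 3 vertices, giving width 2; this decomposition certifies tw(G) ≤ 2. On the other hand G contains the 3-clique {b, d, e}. A clique must lie in a single bag of any decomposition, so no decomposition can have width below 2. The upper and lower bounds meet at 2, so that is the treewidth.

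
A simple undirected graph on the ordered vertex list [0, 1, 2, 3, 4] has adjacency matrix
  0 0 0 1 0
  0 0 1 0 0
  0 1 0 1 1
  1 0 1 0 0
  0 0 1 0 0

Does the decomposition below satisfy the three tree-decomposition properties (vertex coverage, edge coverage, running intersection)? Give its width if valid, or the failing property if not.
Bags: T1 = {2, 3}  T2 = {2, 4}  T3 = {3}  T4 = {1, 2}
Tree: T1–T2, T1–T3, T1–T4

No — vertex 0 appears in no bag.

A tree decomposition must satisfy three properties: every vertex lies in some bag; for every edge, both endpoints lie together in some bag; and for every vertex, the bags containing it form a connected subtree. Here vertex 0 appears in no bag, so the decomposition is invalid.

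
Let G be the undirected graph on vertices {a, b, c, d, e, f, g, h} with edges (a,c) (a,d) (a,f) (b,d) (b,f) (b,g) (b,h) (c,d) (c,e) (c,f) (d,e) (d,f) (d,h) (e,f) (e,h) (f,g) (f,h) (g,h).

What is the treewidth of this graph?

3

A width-3 tree decomposition is:
Bags: B1 = {b, d, f, h}  B2 = {d, e, f, h}  B3 = {c, d, e, f}  B4 = {b, f, g, h}  B5 = {a, c, d, f}
Tree: B1–B2, B2–B3, B1–B4, B3–B5
Every bag has size at most 4, so the width is 4 − 1 = 3 and tw(G) ≤ 3. For the lower bound, the 4 vertices {d, e, f, h} are pairwise adjacent, and any tree decomposition puts a clique entirely inside one bag — forcing width ≥ 3. Combining the bounds, tw(G) = 3.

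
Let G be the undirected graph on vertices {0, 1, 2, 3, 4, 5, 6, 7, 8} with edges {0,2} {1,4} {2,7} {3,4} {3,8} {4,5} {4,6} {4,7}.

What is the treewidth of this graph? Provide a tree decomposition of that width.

Each bag holds 2 vertices, so the decomposition has width 1, which upper-bounds the treewidth. Any graph with an edge has treewidth ≥ 1, and G has the edge 3–4. Combining the bounds, tw(G) = 1.

Treewidth 1.
Bags: B1 = {3, 4}  B2 = {4, 7}  B3 = {4, 5}  B4 = {4, 6}  B5 = {2, 7}  B6 = {3, 8}  B7 = {0, 2}  B8 = {1, 4}
Tree: B1–B2, B2–B3, B2–B4, B2–B5, B1–B6, B5–B7, B2–B8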